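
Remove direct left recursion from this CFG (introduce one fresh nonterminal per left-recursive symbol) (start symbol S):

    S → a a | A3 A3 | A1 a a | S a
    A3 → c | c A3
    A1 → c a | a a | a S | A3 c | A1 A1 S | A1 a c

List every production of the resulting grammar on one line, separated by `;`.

S → a a S' | A3 A3 S' | A1 a a S'; A3 → c | c A3; A1 → c a A1' | a a A1' | a S A1' | A3 c A1'; S' → a S' | ε; A1' → A1 S A1' | a c A1' | ε

S, A1 are directly left-recursive.
For S: α = {a}, β = {a a, A3 A3, A1 a a}. Rewrite as S → β S' and S' → α S' | ε.
For A1: α = {A1 S, a c}, β = {c a, a a, a S, A3 c}. Rewrite as A1 → β A1' and A1' → α A1' | ε.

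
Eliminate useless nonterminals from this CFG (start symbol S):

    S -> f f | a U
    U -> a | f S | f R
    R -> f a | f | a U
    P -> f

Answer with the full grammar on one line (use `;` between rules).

Generating nonterminals: {P, R, S, U}.
Reachable from S after that: {R, S, U}.
Removed useless symbols: {P} and every production mentioning them.

S -> f f | a U; U -> a | f S | f R; R -> f a | f | a U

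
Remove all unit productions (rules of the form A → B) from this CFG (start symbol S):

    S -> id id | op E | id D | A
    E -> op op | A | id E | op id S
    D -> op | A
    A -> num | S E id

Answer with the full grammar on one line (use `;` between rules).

S -> id id | op E | id D | num | S E id; E -> op op | id E | op id S | num | S E id; D -> op | num | S E id; A -> num | S E id

Unit pairs: D ⇒* {A}; E ⇒* {A}; S ⇒* {A}.
For each unit pair (A, B), copy every non-unit production of B to A, then drop all unit productions.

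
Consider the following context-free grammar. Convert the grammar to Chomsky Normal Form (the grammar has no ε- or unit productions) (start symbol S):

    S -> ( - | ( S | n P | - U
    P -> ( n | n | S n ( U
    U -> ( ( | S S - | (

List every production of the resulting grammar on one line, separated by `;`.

S -> X1 X2 | X1 S | X3 P | X2 U; P -> X1 X3 | n | S Y1; U -> X1 X1 | S Y3 | (; X1 -> (; X2 -> -; X3 -> n; Y1 -> X3 Y2; Y2 -> X1 U; Y3 -> S X2

Introduce a nonterminal for each terminal appearing in a rule of length ≥ 2: X1 → (, X2 → -, X3 → n.
Binarize each right-hand side of length ≥ 3 by chaining fresh nonterminals (Y1, Y2, …): affected rules were P → S X3 X1 U; U → S S X2.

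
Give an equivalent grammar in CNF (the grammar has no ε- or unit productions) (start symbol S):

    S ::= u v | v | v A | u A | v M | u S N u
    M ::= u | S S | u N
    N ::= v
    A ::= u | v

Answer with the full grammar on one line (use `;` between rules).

S ::= X1 X2 | v | X2 A | X1 A | X2 M | X1 Y1; M ::= u | S S | X1 N; N ::= v; A ::= u | v; X1 ::= u; X2 ::= v; Y1 ::= S Y2; Y2 ::= N X1

Introduce a nonterminal for each terminal appearing in a rule of length ≥ 2: X1 → u, X2 → v.
Binarize each right-hand side of length ≥ 3 by chaining fresh nonterminals (Y1, Y2, …): affected rules were S → X1 S N X1.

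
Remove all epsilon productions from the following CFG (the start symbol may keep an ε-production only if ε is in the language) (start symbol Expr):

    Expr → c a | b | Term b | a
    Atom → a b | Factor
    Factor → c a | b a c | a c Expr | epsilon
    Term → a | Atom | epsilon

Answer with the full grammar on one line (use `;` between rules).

Expr → c a | b | Term b | a; Atom → a b | Factor; Factor → c a | b a c | a c Expr; Term → a | Atom

The nullable symbols are {Atom, Factor, Term}.
ε ∉ L(G), so no ε-production is kept.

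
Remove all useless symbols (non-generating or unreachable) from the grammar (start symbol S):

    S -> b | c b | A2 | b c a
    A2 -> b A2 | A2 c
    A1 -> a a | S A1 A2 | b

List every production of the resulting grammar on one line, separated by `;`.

Generating nonterminals: {A1, S}.
Reachable from S after that: {S}.
Removed useless symbols: {A1, A2} and every production mentioning them.

S -> b | c b | b c a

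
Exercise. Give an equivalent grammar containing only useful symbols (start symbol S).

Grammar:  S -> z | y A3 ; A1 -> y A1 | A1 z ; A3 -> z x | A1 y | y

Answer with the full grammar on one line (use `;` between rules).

Generating nonterminals: {A3, S}.
Reachable from S after that: {A3, S}.
Removed useless symbols: {A1} and every production mentioning them.

S -> z | y A3; A3 -> z x | y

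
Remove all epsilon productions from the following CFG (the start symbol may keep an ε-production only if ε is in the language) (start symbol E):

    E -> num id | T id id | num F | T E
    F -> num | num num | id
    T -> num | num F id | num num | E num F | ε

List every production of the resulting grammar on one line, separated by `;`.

Nullable set = {T}.
ε ∉ L(G), so no ε-production is kept.
Add the nullable-subset variants: E → T id id gives T id id | id id.

E -> num id | T id id | id id | num F | T E; F -> num | num num | id; T -> num | num F id | num num | E num F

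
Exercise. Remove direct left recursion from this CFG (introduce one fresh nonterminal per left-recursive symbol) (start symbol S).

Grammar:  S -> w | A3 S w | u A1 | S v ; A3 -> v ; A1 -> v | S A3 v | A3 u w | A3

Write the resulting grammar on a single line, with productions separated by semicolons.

S -> w S' | A3 S w S' | u A1 S'; A3 -> v; A1 -> v | S A3 v | A3 u w | A3; S' -> v S' | ε

Left recursion appears on S.
For S: α = {v}, β = {w, A3 S w, u A1}. Rewrite as S → β S' and S' → α S' | ε.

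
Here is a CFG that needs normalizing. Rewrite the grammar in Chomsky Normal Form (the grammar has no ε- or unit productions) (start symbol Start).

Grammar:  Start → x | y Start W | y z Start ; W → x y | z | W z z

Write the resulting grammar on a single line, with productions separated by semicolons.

Introduce a nonterminal for each terminal appearing in a rule of length ≥ 2: X1 → y, X2 → z, X3 → x.
Binarize each right-hand side of length ≥ 3 by chaining fresh nonterminals (Y1, Y2, …): affected rules were Start → X1 Start W; Start → X1 X2 Start; W → W X2 X2.

Start → x | X1 Y1 | X1 Y2; W → X3 X1 | z | W Y3; X1 → y; X2 → z; X3 → x; Y1 → Start W; Y2 → X2 Start; Y3 → X2 X2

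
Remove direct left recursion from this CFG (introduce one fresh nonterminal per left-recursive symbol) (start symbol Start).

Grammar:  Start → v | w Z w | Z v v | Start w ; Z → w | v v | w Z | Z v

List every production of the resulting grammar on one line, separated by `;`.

Directly left-recursive nonterminals: Start, Z.
For Start: α = {w}, β = {v, w Z w, Z v v}. Rewrite as Start → β Start1 and Start1 → α Start1 | ε.
For Z: α = {v}, β = {w, v v, w Z}. Rewrite as Z → β Z1 and Z1 → α Z1 | ε.

Start → v Start1 | w Z w Start1 | Z v v Start1; Z → w Z1 | v v Z1 | w Z Z1; Start1 → w Start1 | ε; Z1 → v Z1 | ε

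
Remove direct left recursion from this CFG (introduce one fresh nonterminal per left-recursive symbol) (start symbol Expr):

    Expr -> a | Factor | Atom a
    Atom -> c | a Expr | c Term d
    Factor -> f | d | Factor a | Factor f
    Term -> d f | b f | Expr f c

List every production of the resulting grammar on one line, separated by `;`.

Left recursion appears on Factor.
For Factor: α = {a, f}, β = {f, d}. Rewrite as Factor → β Factor1 and Factor1 → α Factor1 | ε.

Expr -> a | Factor | Atom a; Atom -> c | a Expr | c Term d; Factor -> f Factor1 | d Factor1; Term -> d f | b f | Expr f c; Factor1 -> a Factor1 | f Factor1 | ε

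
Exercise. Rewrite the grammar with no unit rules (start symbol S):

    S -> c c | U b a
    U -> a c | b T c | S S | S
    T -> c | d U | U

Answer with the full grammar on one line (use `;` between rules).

Unit pairs: T ⇒* {S, U}; U ⇒* {S}.
Replace each nonterminal's rules with the union of the non-unit rules of every nonterminal it unit-derives.

S -> c c | U b a; U -> a c | b T c | S S | c c | U b a; T -> a c | b T c | S S | c c | U b a | c | d U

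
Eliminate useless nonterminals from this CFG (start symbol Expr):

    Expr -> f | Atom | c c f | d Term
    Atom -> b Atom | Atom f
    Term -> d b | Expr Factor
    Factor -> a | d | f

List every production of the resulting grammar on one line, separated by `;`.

Expr -> f | c c f | d Term; Term -> d b | Expr Factor; Factor -> a | d | f

Generating nonterminals: {Expr, Factor, Term}.
Reachable from Expr after that: {Expr, Factor, Term}.
Removed useless symbols: {Atom} and every production mentioning them.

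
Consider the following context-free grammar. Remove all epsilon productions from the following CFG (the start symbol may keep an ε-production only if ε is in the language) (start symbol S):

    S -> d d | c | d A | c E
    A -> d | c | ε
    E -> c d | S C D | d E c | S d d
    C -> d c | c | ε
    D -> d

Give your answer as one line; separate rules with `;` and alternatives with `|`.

S -> d d | c | d A | d | c E; A -> d | c; E -> c d | S C D | S D | d E c | S d d; C -> d c | c; D -> d

Nullable set = {A, C}.
ε ∉ L(G), so no ε-production is kept.
Add the nullable-subset variants: S → d A gives d A | d. E → S C D gives S C D | S D.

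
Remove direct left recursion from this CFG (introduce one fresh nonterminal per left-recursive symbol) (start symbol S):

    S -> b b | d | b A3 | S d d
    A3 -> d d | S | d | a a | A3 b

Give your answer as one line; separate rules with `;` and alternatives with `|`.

S -> b b S' | d S' | b A3 S'; A3 -> d d A3' | S A3' | d A3' | a a A3'; S' -> d d S' | ε; A3' -> b A3' | ε

Left recursion appears on S, A3.
For S: α = {d d}, β = {b b, d, b A3}. Rewrite as S → β S' and S' → α S' | ε.
For A3: α = {b}, β = {d d, S, d, a a}. Rewrite as A3 → β A3' and A3' → α A3' | ε.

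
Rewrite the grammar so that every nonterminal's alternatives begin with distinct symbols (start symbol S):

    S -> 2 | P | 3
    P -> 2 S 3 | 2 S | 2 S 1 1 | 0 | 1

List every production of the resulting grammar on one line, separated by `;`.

P has alternatives sharing prefix '2 S': factor to P → 2 S P' with P' → 3 | ε | 1 1.

S -> 2 | P | 3; P -> 0 | 1 | 2 S P'; P' -> 3 | ε | 1 1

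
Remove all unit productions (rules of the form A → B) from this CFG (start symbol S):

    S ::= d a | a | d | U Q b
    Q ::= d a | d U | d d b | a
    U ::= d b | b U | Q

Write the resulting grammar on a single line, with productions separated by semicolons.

Unit pairs: U ⇒* {Q}.
For every A with A ⇒* B via unit rules, add B's non-unit alternatives to A; then delete every rule of the form X → Y.

S ::= d a | a | d | U Q b; Q ::= d a | d U | d d b | a; U ::= d b | b U | d a | d U | d d b | a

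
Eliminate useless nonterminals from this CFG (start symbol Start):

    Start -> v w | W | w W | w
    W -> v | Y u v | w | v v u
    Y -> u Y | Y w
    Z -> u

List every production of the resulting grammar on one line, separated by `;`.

Start -> v w | W | w W | w; W -> v | w | v v u

Generating nonterminals: {Start, W, Z}.
Reachable from Start after that: {Start, W}.
Removed useless symbols: {Y, Z} and every production mentioning them.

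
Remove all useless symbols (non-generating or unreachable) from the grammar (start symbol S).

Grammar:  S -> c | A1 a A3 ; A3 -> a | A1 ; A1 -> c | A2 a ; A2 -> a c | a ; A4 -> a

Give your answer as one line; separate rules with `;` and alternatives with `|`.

S -> c | A1 a A3; A3 -> a | A1; A1 -> c | A2 a; A2 -> a c | a

Generating nonterminals: {A1, A2, A3, A4, S}.
Reachable from S after that: {A1, A2, A3, S}.
Removed useless symbols: {A4} and every production mentioning them.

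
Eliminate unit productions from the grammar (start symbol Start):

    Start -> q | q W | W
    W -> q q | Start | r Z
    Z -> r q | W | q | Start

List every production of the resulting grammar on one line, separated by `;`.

Unit pairs: Start ⇒* {W}; W ⇒* {Start}; Z ⇒* {Start, W}.
For each unit pair (A, B), copy every non-unit production of B to A, then drop all unit productions.

Start -> q | q W | q q | r Z; W -> q | q W | q q | r Z; Z -> r q | q | q W | q q | r Z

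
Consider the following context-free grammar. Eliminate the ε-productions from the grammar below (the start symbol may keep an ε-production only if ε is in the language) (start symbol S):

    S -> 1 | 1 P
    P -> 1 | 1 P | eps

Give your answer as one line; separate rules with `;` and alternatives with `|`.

S -> 1 | 1 P; P -> 1 | 1 P

Nullable set = {P}.
ε ∉ L(G), so no ε-production is kept.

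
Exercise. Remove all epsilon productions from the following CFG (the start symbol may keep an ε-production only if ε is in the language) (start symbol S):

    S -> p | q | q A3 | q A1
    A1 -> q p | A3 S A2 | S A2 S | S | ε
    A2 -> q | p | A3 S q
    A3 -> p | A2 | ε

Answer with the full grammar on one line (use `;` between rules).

Nullable set = {A1, A3}.
ε ∉ L(G), so no ε-production is kept.
Add the nullable-subset variants: A1 → A3 S A2 gives A3 S A2 | S A2. A2 → A3 S q gives A3 S q | S q.

S -> p | q | q A3 | q A1; A1 -> q p | A3 S A2 | S A2 | S A2 S | S; A2 -> q | p | A3 S q | S q; A3 -> p | A2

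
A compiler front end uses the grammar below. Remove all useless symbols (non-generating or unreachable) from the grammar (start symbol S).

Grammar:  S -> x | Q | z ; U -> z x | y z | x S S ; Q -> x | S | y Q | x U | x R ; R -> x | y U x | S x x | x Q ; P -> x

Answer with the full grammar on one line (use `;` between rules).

S -> x | Q | z; U -> z x | y z | x S S; Q -> x | S | y Q | x U | x R; R -> x | y U x | S x x | x Q

Generating nonterminals: {P, Q, R, S, U}.
Reachable from S after that: {Q, R, S, U}.
Removed useless symbols: {P} and every production mentioning them.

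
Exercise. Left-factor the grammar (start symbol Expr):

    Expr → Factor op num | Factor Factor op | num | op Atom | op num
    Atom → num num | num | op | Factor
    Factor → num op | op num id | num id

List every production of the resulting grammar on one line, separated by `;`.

Expr → num | Factor Expr1 | op Expr2; Atom → op | Factor | num Atom1; Factor → op num id | num Factor1; Expr1 → op num | Factor op; Expr2 → Atom | num; Atom1 → num | ε; Factor1 → op | id

Expr has alternatives sharing prefix 'Factor': factor to Expr → Factor Expr1 with Expr1 → op num | Factor op.
Expr has alternatives sharing prefix 'op': factor to Expr → op Expr2 with Expr2 → Atom | num.
Atom has alternatives sharing prefix 'num': factor to Atom → num Atom1 with Atom1 → num | ε.
Factor has alternatives sharing prefix 'num': factor to Factor → num Factor1 with Factor1 → op | id.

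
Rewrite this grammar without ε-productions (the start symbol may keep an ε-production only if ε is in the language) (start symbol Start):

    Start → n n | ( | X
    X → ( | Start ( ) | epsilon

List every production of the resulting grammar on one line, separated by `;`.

Start → n n | ( | X | ε; X → ( | Start ( ) | ( )

Nullable nonterminals: {Start, X}.
ε ∈ L(G) since Start is nullable, so keep Start → ε.
Add the nullable-subset variants: X → Start ( ) gives Start ( ) | ( ).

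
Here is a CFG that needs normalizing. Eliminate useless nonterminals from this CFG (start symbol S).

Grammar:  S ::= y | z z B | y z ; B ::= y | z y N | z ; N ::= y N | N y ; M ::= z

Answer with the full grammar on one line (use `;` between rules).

Generating nonterminals: {B, M, S}.
Reachable from S after that: {B, S}.
Removed useless symbols: {M, N} and every production mentioning them.

S ::= y | z z B | y z; B ::= y | z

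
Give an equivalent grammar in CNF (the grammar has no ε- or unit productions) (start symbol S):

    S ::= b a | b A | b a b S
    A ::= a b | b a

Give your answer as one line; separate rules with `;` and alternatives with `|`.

S ::= X1 X2 | X1 A | X1 Y1; A ::= X2 X1 | X1 X2; X1 ::= b; X2 ::= a; Y1 ::= X2 Y2; Y2 ::= X1 S

Introduce a nonterminal for each terminal appearing in a rule of length ≥ 2: X1 → b, X2 → a.
Binarize each right-hand side of length ≥ 3 by chaining fresh nonterminals (Y1, Y2, …): affected rules were S → X1 X2 X1 S.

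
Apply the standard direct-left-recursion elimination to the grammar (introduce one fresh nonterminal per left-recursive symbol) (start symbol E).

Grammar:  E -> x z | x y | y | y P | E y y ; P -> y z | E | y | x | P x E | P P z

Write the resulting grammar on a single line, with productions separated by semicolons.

E -> x z E' | x y E' | y E' | y P E'; P -> y z P' | E P' | y P' | x P'; E' -> y y E' | ε; P' -> x E P' | P z P' | ε

Left recursion appears on E, P.
For E: α = {y y}, β = {x z, x y, y, y P}. Rewrite as E → β E' and E' → α E' | ε.
For P: α = {x E, P z}, β = {y z, E, y, x}. Rewrite as P → β P' and P' → α P' | ε.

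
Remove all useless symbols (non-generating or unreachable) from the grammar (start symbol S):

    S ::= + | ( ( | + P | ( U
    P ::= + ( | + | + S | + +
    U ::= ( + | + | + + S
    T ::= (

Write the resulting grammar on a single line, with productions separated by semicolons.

S ::= + | ( ( | + P | ( U; P ::= + ( | + | + S | + +; U ::= ( + | + | + + S

Generating nonterminals: {P, S, T, U}.
Reachable from S after that: {P, S, U}.
Removed useless symbols: {T} and every production mentioning them.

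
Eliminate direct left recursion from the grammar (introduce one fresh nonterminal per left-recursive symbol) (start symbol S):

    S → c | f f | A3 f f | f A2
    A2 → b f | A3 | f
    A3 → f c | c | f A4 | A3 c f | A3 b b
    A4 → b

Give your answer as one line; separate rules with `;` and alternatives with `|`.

Left recursion appears on A3.
For A3: α = {c f, b b}, β = {f c, c, f A4}. Rewrite as A3 → β A3' and A3' → α A3' | ε.

S → c | f f | A3 f f | f A2; A2 → b f | A3 | f; A3 → f c A3' | c A3' | f A4 A3'; A4 → b; A3' → c f A3' | b b A3' | ε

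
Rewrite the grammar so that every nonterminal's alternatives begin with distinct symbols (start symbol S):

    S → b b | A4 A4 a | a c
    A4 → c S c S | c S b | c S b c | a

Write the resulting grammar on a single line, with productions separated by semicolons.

S → b b | A4 A4 a | a c; A4 → a | c S A4'; A4' → c S | b A4''; A4'' → eps | c

A4 has alternatives sharing prefix 'c S': factor to A4 → c S A4' with A4' → c S | b | b c.
A4' has alternatives sharing prefix 'b': factor to A4' → b A4'' with A4'' → ε | c.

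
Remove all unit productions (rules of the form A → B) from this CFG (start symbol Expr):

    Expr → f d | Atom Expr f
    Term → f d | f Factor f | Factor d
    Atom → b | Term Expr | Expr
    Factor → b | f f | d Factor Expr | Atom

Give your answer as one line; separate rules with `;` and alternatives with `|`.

Expr → f d | Atom Expr f; Term → f d | f Factor f | Factor d; Atom → b | Term Expr | f d | Atom Expr f; Factor → b | Term Expr | f f | d Factor Expr | f d | Atom Expr f

Unit pairs: Atom ⇒* {Expr}; Factor ⇒* {Atom, Expr}.
For every A with A ⇒* B via unit rules, add B's non-unit alternatives to A; then delete every rule of the form X → Y.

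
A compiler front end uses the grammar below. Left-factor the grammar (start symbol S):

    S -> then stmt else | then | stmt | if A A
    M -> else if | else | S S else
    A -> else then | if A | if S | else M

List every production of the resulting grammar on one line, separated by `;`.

S has alternatives sharing prefix 'then': factor to S → then S' with S' → stmt else | ε.
M has alternatives sharing prefix 'else': factor to M → else M' with M' → if | ε.
A has alternatives sharing prefix 'else': factor to A → else A' with A' → then | M.
A has alternatives sharing prefix 'if': factor to A → if A'' with A'' → A | S.

S -> stmt | if A A | then S'; M -> S S else | else M'; A -> else A' | if A''; S' -> stmt else | ε; M' -> if | ε; A' -> then | M; A'' -> A | S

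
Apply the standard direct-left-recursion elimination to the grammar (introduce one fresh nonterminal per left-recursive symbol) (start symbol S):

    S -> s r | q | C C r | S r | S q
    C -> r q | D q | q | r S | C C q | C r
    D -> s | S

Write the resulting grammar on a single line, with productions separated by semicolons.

Left recursion appears on S, C.
For S: α = {r, q}, β = {s r, q, C C r}. Rewrite as S → β S' and S' → α S' | ε.
For C: α = {C q, r}, β = {r q, D q, q, r S}. Rewrite as C → β C' and C' → α C' | ε.

S -> s r S' | q S' | C C r S'; C -> r q C' | D q C' | q C' | r S C'; D -> s | S; S' -> r S' | q S' | ε; C' -> C q C' | r C' | ε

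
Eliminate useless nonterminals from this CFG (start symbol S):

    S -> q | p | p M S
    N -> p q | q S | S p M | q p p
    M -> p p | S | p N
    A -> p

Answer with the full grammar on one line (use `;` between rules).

Generating nonterminals: {A, M, N, S}.
Reachable from S after that: {M, N, S}.
Removed useless symbols: {A} and every production mentioning them.

S -> q | p | p M S; N -> p q | q S | S p M | q p p; M -> p p | S | p N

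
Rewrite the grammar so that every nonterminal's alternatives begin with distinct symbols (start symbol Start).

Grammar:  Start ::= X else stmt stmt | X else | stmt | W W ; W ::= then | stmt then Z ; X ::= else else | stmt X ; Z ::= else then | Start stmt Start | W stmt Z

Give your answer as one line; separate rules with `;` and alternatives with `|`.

Start has alternatives sharing prefix 'X else': factor to Start → X else Start1 with Start1 → stmt stmt | ε.

Start ::= stmt | W W | X else Start1; W ::= then | stmt then Z; X ::= else else | stmt X; Z ::= else then | Start stmt Start | W stmt Z; Start1 ::= stmt stmt | eps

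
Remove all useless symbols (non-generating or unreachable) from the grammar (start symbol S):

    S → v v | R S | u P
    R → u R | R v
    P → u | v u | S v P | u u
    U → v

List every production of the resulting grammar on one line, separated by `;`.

Generating nonterminals: {P, S, U}.
Reachable from S after that: {P, S}.
Removed useless symbols: {R, U} and every production mentioning them.

S → v v | u P; P → u | v u | S v P | u u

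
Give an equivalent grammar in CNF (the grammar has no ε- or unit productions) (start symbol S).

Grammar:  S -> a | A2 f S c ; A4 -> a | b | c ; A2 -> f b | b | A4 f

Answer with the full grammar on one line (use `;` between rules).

Introduce a nonterminal for each terminal appearing in a rule of length ≥ 2: X1 → f, X2 → c, X3 → b.
Binarize each right-hand side of length ≥ 3 by chaining fresh nonterminals (Y1, Y2, …): affected rules were S → A2 X1 S X2.

S -> a | A2 Y1; A4 -> a | b | c; A2 -> X1 X3 | b | A4 X1; X1 -> f; X2 -> c; X3 -> b; Y1 -> X1 Y2; Y2 -> S X2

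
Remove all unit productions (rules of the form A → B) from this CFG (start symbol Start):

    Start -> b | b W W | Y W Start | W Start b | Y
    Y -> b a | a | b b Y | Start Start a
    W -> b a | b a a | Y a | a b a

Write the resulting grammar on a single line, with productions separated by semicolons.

Start -> b | b W W | Y W Start | W Start b | b a | a | b b Y | Start Start a; Y -> b a | a | b b Y | Start Start a; W -> b a | b a a | Y a | a b a

Unit pairs: Start ⇒* {Y}.
For each unit pair (A, B), copy every non-unit production of B to A, then drop all unit productions.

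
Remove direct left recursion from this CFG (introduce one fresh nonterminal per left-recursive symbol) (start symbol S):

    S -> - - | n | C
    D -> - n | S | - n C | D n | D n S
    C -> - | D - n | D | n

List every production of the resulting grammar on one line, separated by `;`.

S -> - - | n | C; D -> - n D' | S D' | - n C D'; C -> - | D - n | D | n; D' -> n D' | n S D' | eps

Directly left-recursive nonterminal: D.
For D: α = {n, n S}, β = {- n, S, - n C}. Rewrite as D → β D' and D' → α D' | ε.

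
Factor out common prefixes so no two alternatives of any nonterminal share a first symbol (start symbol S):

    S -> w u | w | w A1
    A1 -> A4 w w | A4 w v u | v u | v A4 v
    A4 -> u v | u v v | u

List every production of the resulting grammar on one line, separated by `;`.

S -> w S'; A1 -> A4 w A1' | v A1''; A4 -> u A4'; S' -> u | ε | A1; A1' -> w | v u; A1'' -> u | A4 v; A4' -> ε | v A4''; A4'' -> ε | v

S has alternatives sharing prefix 'w': factor to S → w S' with S' → u | ε | A1.
A1 has alternatives sharing prefix 'A4 w': factor to A1 → A4 w A1' with A1' → w | v u.
A1 has alternatives sharing prefix 'v': factor to A1 → v A1'' with A1'' → u | A4 v.
A4 has alternatives sharing prefix 'u': factor to A4 → u A4' with A4' → v | v v | ε.
A4' has alternatives sharing prefix 'v': factor to A4' → v A4'' with A4'' → ε | v.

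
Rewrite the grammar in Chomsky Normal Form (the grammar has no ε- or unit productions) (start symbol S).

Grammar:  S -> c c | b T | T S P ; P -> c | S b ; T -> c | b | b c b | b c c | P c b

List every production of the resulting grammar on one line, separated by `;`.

S -> X1 X1 | X2 T | T Y1; P -> c | S X2; T -> c | b | X2 Y2 | X2 Y3 | P Y4; X1 -> c; X2 -> b; Y1 -> S P; Y2 -> X1 X2; Y3 -> X1 X1; Y4 -> X1 X2

Introduce a nonterminal for each terminal appearing in a rule of length ≥ 2: X1 → c, X2 → b.
Binarize each right-hand side of length ≥ 3 by chaining fresh nonterminals (Y1, Y2, …): affected rules were S → T S P; T → X2 X1 X2; T → X2 X1 X1; T → P X1 X2.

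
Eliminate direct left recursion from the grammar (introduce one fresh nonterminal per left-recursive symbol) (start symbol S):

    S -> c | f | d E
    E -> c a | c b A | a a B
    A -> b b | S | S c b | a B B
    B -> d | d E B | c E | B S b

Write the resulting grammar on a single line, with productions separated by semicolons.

S -> c | f | d E; E -> c a | c b A | a a B; A -> b b | S | S c b | a B B; B -> d B' | d E B B' | c E B'; B' -> S b B' | ε

B is directly left-recursive.
For B: α = {S b}, β = {d, d E B, c E}. Rewrite as B → β B' and B' → α B' | ε.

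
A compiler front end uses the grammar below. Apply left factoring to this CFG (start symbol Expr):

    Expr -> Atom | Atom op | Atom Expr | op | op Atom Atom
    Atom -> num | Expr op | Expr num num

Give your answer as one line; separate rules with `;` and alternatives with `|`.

Expr has alternatives sharing prefix 'Atom': factor to Expr → Atom Expr1 with Expr1 → ε | op | Expr.
Expr has alternatives sharing prefix 'op': factor to Expr → op Expr2 with Expr2 → ε | Atom Atom.
Atom has alternatives sharing prefix 'Expr': factor to Atom → Expr Atom1 with Atom1 → op | num num.

Expr -> Atom Expr1 | op Expr2; Atom -> num | Expr Atom1; Expr1 -> ε | op | Expr; Expr2 -> ε | Atom Atom; Atom1 -> op | num num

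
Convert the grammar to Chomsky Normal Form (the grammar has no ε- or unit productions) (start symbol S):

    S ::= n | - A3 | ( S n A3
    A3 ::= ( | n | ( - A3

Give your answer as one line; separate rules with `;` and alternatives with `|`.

S ::= n | X1 A3 | X2 Y1; A3 ::= ( | n | X2 Y3; X1 ::= -; X2 ::= (; X3 ::= n; Y1 ::= S Y2; Y2 ::= X3 A3; Y3 ::= X1 A3

Introduce a nonterminal for each terminal appearing in a rule of length ≥ 2: X1 → -, X2 → (, X3 → n.
Binarize each right-hand side of length ≥ 3 by chaining fresh nonterminals (Y1, Y2, …): affected rules were S → X2 S X3 A3; A3 → X2 X1 A3.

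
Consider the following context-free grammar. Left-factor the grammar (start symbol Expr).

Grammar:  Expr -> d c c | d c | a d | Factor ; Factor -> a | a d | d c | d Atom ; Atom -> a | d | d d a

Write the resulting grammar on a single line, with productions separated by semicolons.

Expr has alternatives sharing prefix 'd c': factor to Expr → d c Expr1 with Expr1 → c | ε.
Factor has alternatives sharing prefix 'a': factor to Factor → a Factor1 with Factor1 → ε | d.
Factor has alternatives sharing prefix 'd': factor to Factor → d Factor2 with Factor2 → c | Atom.
Atom has alternatives sharing prefix 'd': factor to Atom → d Atom1 with Atom1 → ε | d a.

Expr -> a d | Factor | d c Expr1; Factor -> a Factor1 | d Factor2; Atom -> a | d Atom1; Expr1 -> c | ε; Factor1 -> ε | d; Factor2 -> c | Atom; Atom1 -> ε | d a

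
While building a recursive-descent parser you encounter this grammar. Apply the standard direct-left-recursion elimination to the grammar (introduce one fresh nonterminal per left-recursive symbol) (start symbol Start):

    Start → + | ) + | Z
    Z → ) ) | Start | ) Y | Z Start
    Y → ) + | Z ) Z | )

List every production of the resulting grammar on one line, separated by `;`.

Start → + | ) + | Z; Z → ) ) Z1 | Start Z1 | ) Y Z1; Y → ) + | Z ) Z | ); Z1 → Start Z1 | ε

Z is directly left-recursive.
For Z: α = {Start}, β = {) ), Start, ) Y}. Rewrite as Z → β Z1 and Z1 → α Z1 | ε.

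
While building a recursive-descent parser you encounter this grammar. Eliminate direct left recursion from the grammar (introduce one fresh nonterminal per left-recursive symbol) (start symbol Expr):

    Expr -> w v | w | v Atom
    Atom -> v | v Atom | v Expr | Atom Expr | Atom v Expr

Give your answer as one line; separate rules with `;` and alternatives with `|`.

Expr -> w v | w | v Atom; Atom -> v Atom1 | v Atom Atom1 | v Expr Atom1; Atom1 -> Expr Atom1 | v Expr Atom1 | epsilon

Left recursion appears on Atom.
For Atom: α = {Expr, v Expr}, β = {v, v Atom, v Expr}. Rewrite as Atom → β Atom1 and Atom1 → α Atom1 | ε.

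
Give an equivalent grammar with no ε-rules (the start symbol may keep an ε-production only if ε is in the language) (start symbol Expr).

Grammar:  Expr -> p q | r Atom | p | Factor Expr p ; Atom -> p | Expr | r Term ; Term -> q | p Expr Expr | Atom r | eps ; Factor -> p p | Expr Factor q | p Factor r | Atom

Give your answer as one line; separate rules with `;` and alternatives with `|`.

Expr -> p q | r Atom | p | Factor Expr p; Atom -> p | Expr | r Term | r; Term -> q | p Expr Expr | Atom r; Factor -> p p | Expr Factor q | p Factor r | Atom

Nullable nonterminals: {Term}.
ε ∉ L(G), so no ε-production is kept.
For each production, add variants omitting each subset of nullable occurrences: Atom → r Term gives r Term | r.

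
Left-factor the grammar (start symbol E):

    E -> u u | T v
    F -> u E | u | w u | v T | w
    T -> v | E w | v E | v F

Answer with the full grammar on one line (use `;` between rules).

E -> u u | T v; F -> v T | u F' | w F''; T -> E w | v T'; F' -> E | ε; F'' -> u | ε; T' -> ε | E | F

F has alternatives sharing prefix 'u': factor to F → u F' with F' → E | ε.
F has alternatives sharing prefix 'w': factor to F → w F'' with F'' → u | ε.
T has alternatives sharing prefix 'v': factor to T → v T' with T' → ε | E | F.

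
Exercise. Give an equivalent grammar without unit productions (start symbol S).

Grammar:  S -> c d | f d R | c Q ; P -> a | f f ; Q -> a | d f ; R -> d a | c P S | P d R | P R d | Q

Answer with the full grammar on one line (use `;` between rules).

S -> c d | f d R | c Q; P -> a | f f; Q -> a | d f; R -> a | d f | d a | c P S | P d R | P R d

Unit pairs: R ⇒* {Q}.
For each unit pair (A, B), copy every non-unit production of B to A, then drop all unit productions.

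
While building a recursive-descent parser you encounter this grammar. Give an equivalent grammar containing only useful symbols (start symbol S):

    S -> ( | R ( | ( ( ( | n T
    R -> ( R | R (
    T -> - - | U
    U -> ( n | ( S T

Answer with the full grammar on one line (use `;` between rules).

Generating nonterminals: {S, T, U}.
Reachable from S after that: {S, T, U}.
Removed useless symbols: {R} and every production mentioning them.

S -> ( | ( ( ( | n T; T -> - - | U; U -> ( n | ( S T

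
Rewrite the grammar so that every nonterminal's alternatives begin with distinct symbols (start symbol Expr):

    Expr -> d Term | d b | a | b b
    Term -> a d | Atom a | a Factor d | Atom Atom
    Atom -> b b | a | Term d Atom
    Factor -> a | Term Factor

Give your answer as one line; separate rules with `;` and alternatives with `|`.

Expr has alternatives sharing prefix 'd': factor to Expr → d Expr1 with Expr1 → Term | b.
Term has alternatives sharing prefix 'a': factor to Term → a Term1 with Term1 → d | Factor d.
Term has alternatives sharing prefix 'Atom': factor to Term → Atom Term2 with Term2 → a | Atom.

Expr -> a | b b | d Expr1; Term -> a Term1 | Atom Term2; Atom -> b b | a | Term d Atom; Factor -> a | Term Factor; Expr1 -> Term | b; Term1 -> d | Factor d; Term2 -> a | Atom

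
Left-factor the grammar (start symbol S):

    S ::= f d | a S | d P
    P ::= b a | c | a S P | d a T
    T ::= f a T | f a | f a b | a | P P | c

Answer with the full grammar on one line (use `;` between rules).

S ::= f d | a S | d P; P ::= b a | c | a S P | d a T; T ::= a | P P | c | f a T'; T' ::= T | ε | b

T has alternatives sharing prefix 'f a': factor to T → f a T' with T' → T | ε | b.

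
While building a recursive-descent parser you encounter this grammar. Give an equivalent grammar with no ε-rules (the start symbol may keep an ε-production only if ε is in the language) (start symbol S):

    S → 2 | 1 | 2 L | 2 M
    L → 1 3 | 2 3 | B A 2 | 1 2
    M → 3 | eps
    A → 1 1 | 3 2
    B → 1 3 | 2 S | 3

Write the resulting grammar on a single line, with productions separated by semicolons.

S → 2 | 1 | 2 L | 2 M; L → 1 3 | 2 3 | B A 2 | 1 2; M → 3; A → 1 1 | 3 2; B → 1 3 | 2 S | 3

Nullable nonterminals: {M}.
ε ∉ L(G), so no ε-production is kept.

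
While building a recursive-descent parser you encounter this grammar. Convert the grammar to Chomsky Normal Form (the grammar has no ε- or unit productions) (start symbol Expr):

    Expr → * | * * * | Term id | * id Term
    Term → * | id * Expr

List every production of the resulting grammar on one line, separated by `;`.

Expr → * | X1 Y1 | Term X2 | X1 Y2; Term → * | X2 Y3; X1 → *; X2 → id; Y1 → X1 X1; Y2 → X2 Term; Y3 → X1 Expr

Introduce a nonterminal for each terminal appearing in a rule of length ≥ 2: X1 → *, X2 → id.
Binarize each right-hand side of length ≥ 3 by chaining fresh nonterminals (Y1, Y2, …): affected rules were Expr → X1 X1 X1; Expr → X1 X2 Term; Term → X2 X1 Expr.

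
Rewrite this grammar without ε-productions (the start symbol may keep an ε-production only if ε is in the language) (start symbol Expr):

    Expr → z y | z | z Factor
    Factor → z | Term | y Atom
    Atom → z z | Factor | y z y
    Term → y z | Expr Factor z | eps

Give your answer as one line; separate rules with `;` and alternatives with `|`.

Expr → z y | z | z Factor; Factor → z | Term | y Atom | y; Atom → z z | Factor | y z y; Term → y z | Expr Factor z | Expr z

Nullable set = {Atom, Factor, Term}.
ε ∉ L(G), so no ε-production is kept.
For each production, add variants omitting each subset of nullable occurrences: Factor → y Atom gives y Atom | y. Term → Expr Factor z gives Expr Factor z | Expr z.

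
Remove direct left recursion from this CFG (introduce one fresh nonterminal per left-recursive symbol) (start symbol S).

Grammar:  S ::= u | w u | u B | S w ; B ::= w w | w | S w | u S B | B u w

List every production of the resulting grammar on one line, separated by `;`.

S, B are directly left-recursive.
For S: α = {w}, β = {u, w u, u B}. Rewrite as S → β S' and S' → α S' | ε.
For B: α = {u w}, β = {w w, w, S w, u S B}. Rewrite as B → β B' and B' → α B' | ε.

S ::= u S' | w u S' | u B S'; B ::= w w B' | w B' | S w B' | u S B B'; S' ::= w S' | ε; B' ::= u w B' | ε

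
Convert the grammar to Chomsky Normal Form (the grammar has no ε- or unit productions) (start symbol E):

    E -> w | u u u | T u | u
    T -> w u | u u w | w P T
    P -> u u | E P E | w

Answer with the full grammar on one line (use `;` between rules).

Introduce a nonterminal for each terminal appearing in a rule of length ≥ 2: X1 → u, X2 → w.
Binarize each right-hand side of length ≥ 3 by chaining fresh nonterminals (Y1, Y2, …): affected rules were E → X1 X1 X1; T → X1 X1 X2; T → X2 P T; P → E P E.

E -> w | X1 Y1 | T X1 | u; T -> X2 X1 | X1 Y2 | X2 Y3; P -> X1 X1 | E Y4 | w; X1 -> u; X2 -> w; Y1 -> X1 X1; Y2 -> X1 X2; Y3 -> P T; Y4 -> P E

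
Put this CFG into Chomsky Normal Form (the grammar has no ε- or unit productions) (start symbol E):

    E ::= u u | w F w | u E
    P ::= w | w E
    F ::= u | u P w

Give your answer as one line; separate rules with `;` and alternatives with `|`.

Introduce a nonterminal for each terminal appearing in a rule of length ≥ 2: X1 → u, X2 → w.
Binarize each right-hand side of length ≥ 3 by chaining fresh nonterminals (Y1, Y2, …): affected rules were E → X2 F X2; F → X1 P X2.

E ::= X1 X1 | X2 Y1 | X1 E; P ::= w | X2 E; F ::= u | X1 Y2; X1 ::= u; X2 ::= w; Y1 ::= F X2; Y2 ::= P X2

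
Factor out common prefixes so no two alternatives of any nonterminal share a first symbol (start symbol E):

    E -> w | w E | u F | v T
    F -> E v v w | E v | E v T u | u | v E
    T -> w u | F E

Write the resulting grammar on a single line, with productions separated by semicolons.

E -> u F | v T | w E'; F -> u | v E | E v F'; T -> w u | F E; E' -> ε | E; F' -> v w | ε | T u

E has alternatives sharing prefix 'w': factor to E → w E' with E' → ε | E.
F has alternatives sharing prefix 'E v': factor to F → E v F' with F' → v w | ε | T u.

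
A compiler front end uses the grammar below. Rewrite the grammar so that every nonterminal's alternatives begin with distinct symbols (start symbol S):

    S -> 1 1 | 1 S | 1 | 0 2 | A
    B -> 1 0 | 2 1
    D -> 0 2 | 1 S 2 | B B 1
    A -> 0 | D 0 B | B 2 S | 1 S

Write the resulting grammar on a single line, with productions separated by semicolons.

S -> 0 2 | A | 1 S'; B -> 1 0 | 2 1; D -> 0 2 | 1 S 2 | B B 1; A -> 0 | D 0 B | B 2 S | 1 S; S' -> 1 | S | ε

S has alternatives sharing prefix '1': factor to S → 1 S' with S' → 1 | S | ε.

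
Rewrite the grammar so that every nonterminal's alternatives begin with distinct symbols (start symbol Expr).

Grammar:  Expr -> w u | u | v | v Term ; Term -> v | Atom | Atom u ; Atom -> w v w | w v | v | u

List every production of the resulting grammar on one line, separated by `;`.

Expr has alternatives sharing prefix 'v': factor to Expr → v Expr1 with Expr1 → ε | Term.
Term has alternatives sharing prefix 'Atom': factor to Term → Atom Term1 with Term1 → ε | u.
Atom has alternatives sharing prefix 'w v': factor to Atom → w v Atom1 with Atom1 → w | ε.

Expr -> w u | u | v Expr1; Term -> v | Atom Term1; Atom -> v | u | w v Atom1; Expr1 -> eps | Term; Term1 -> eps | u; Atom1 -> w | eps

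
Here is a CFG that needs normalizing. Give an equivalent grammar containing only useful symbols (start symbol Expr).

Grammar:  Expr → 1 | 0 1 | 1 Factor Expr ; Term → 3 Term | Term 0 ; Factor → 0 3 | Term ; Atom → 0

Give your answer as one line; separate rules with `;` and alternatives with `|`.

Generating nonterminals: {Atom, Expr, Factor}.
Reachable from Expr after that: {Expr, Factor}.
Removed useless symbols: {Atom, Term} and every production mentioning them.

Expr → 1 | 0 1 | 1 Factor Expr; Factor → 0 3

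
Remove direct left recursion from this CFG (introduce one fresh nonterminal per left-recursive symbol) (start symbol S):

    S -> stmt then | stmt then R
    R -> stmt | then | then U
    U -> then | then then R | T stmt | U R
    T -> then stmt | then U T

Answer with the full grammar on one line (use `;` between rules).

S -> stmt then | stmt then R; R -> stmt | then | then U; U -> then U' | then then R U' | T stmt U'; T -> then stmt | then U T; U' -> R U' | eps

Left recursion appears on U.
For U: α = {R}, β = {then, then then R, T stmt}. Rewrite as U → β U' and U' → α U' | ε.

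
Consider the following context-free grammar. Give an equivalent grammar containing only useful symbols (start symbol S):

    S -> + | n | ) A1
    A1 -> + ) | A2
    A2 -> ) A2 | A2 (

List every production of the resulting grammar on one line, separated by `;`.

Generating nonterminals: {A1, S}.
Reachable from S after that: {A1, S}.
Removed useless symbols: {A2} and every production mentioning them.

S -> + | n | ) A1; A1 -> + )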